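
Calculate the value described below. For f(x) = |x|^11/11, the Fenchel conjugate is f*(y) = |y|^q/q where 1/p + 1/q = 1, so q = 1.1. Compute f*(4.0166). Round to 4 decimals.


The conjugate exponent q satisfies 1/p + 1/q = 1.
p = 11, so q = 11/(11 - 1) = 1.1
|y|^q = 4.0166^1.1 = 4.6158
f*(4.0166) = 4.6158 / 1.1 = 4.1962


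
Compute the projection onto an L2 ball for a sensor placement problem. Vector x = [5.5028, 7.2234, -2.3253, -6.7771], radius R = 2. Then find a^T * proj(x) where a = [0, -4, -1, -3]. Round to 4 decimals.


Step 1: Compute ||x|| (intermediates to 6 decimals).
||x|| = sqrt(5.5028^2 + 7.2234^2 + (-2.3253)^2 + (-6.7771)^2) = 11.566954
Step 2: Project.
Since ||x|| > R, scale = R/||x|| = 2/11.566954 = 0.172906, proj(x) = scale * x
proj(x) = [0.951467, 1.248969, -0.402058, -1.171801]
Step 3: Dot product.
a^T * proj(x) = 0*0.951467 - 4*1.248969 - 1*(-0.402058) - 3*(-1.171801) = -1.0784


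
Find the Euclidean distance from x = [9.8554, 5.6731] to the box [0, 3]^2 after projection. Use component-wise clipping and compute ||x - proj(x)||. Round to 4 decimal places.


Project each component onto [0, 3].
clip(9.8554) = 3.0, clip(5.6731) = 3.0
Projection = [3.0, 3.0]
Squared diffs: [46.9965, 7.1455]
Distance = sqrt(54.142) = 7.3581


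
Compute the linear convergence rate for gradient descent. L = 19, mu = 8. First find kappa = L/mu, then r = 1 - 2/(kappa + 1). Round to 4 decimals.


Step 1: Compute the condition number.
kappa = L/mu = 19/8 = 2.375
Step 2: Compute the convergence rate.
r = 1 - 2/(kappa + 1) = 1 - 2*mu/(L + mu) = (L - mu)/(L + mu) = 11/27 = 0.4074


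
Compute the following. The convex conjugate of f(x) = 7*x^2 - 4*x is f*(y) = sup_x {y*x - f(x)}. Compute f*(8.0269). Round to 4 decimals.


f*(y) = sup_x {y*x - a*x^2 - b*x} = sup_x {(y-b)*x - a*x^2}
FOC: (y - b) - 2a*x = 0 => x* = (y - b)/(2a)
x* = (8.0269 + 4)/(2*7) = 0.8591
f*(8.0269) = (y-b)^2/(4a) = (8.0269 + 4)^2/(4*7)
= 144.6463/28 = 5.1659


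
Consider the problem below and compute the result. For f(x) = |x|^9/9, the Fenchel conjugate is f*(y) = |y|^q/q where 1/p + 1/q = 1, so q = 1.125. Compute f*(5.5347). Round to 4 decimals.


The conjugate exponent q satisfies 1/p + 1/q = 1.
p = 9, so q = 9/(9 - 1) = 1.125
|y|^q = 5.5347^1.125 = 6.8546
f*(5.5347) = 6.8546 / 1.125 = 6.093


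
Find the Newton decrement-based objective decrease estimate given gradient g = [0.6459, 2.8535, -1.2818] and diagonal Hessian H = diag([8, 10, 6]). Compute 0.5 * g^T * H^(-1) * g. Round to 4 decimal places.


Step 1: H is diagonal, so H^(-1) * g = [0.0807, 0.2854, -0.2136].
Step 2: g^T H^(-1) g = sum_i g_i^2 / H_ii
  = (0.6459)^2/8 + (2.8535)^2/10 + (-1.2818)^2/6
  = 0.0521 + 0.8142 + 0.2738 = 1.1402
Step 3: Objective decrease = 0.5 * g^T H^(-1) g = 0.5701


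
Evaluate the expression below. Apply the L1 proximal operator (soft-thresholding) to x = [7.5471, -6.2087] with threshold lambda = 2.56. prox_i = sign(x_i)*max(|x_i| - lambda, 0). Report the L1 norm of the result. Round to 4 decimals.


Soft-thresholding with lambda = 2.56:
prox(7.5471) = sign(7.5471)*max(|7.5471| - 2.56, 0) = 4.9871
prox(-6.2087) = sign(-6.2087)*max(|-6.2087| - 2.56, 0) = -3.6487
prox(x) = [4.9871, -3.6487]
||prox(x)||_1 = 4.9871 + 3.6487 = 8.6358


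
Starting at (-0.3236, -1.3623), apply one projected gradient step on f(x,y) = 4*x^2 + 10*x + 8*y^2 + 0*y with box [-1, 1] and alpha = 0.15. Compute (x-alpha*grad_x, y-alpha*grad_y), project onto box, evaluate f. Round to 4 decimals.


Step 1: Compute gradient at (-0.3236, -1.3623).
grad_x = 2*4*-0.3236 + 10 = 7.4112
grad_y = 2*8*-1.3623 + 0 = -21.7968
Step 2: Gradient step.
x_raw = -0.3236 - 0.15*7.4112 = -1.4353
y_raw = -1.3623 - 0.15*-21.7968 = 1.9072
Step 3: Project onto [-1, 1].
x_proj = clip(-1.4353) = -1.0
y_proj = clip(1.9072) = 1.0
Step 4: Evaluate f.
f(-1.0, 1.0) = 2.0


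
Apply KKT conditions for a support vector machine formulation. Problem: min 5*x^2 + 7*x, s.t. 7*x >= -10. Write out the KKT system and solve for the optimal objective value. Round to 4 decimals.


Step 1: Try lambda = 0 (constraint inactive).
Stationarity: 2*5*x + 7 = 0
x* = -7/(2*5) = -0.7
Check constraint: 7*-0.7 = -4.9 >= -10 -- satisfied.
Step 2: Compute optimal value.
f(x*) = 5*(-0.7)^2 + 7*(-0.7) = -2.45


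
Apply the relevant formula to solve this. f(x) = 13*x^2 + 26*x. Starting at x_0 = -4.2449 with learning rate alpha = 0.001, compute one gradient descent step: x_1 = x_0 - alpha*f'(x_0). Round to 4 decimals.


We compute the gradient at x_0 and apply the update.
f'(x) = 26*x + 26
f'(-4.2449) = 26*-4.2449 + 26 = -84.3674
x_1 = -4.2449 - 0.001*-84.3674 = -4.1605


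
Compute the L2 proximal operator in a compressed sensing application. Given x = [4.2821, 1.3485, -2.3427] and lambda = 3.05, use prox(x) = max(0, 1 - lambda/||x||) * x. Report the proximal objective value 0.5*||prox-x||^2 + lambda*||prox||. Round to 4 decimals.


Step 1: Compute ||x||.
||x|| = 5.0639
Step 2: Compute scaling factor.
scale = max(0, 1 - 3.05/5.0639) = 0.3977
Step 3: prox(x) = [1.703, 0.5363, -0.9317]
||prox(x)|| = 2.0139
Step 4: Proximal objective.
0.5*||prox-x||^2 = 4.6513
lambda*||prox|| = 6.1424
Total = 10.7936


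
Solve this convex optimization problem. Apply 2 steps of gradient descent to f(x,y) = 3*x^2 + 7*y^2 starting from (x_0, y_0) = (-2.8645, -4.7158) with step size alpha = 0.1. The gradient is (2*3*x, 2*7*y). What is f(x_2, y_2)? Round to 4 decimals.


Gradient descent on f(x,y) = 3*x^2 + 7*y^2.
Starting point: (-2.8645, -4.7158), alpha = 0.1
Step 1: grad_x = 2*3*-2.8645 = -17.187, grad_y = 2*7*-4.7158 = -66.0212
  x_1 = -2.8645 - 0.1*-17.187 = -1.1458
  y_1 = -4.7158 - 0.1*-66.0212 = 1.8863
Step 2: grad_x = 2*3*-1.1458 = -6.8748, grad_y = 2*7*1.8863 = 26.4085
  x_2 = -1.1458 - 0.1*-6.8748 = -0.4583
  y_2 = 1.8863 - 0.1*26.4085 = -0.7545
f(-0.4583, -0.7545) = 3*(-0.4583)^2 + 7*(-0.7545)^2 = 4.6154


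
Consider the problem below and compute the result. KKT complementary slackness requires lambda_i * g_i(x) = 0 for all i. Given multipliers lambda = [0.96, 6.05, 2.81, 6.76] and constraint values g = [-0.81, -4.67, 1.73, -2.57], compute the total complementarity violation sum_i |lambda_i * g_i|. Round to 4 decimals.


KKT complementary slackness check:
lambda_1 * g_1 = 0.96 * -0.81 = -0.7776
lambda_2 * g_2 = 6.05 * -4.67 = -28.2535
lambda_3 * g_3 = 2.81 * 1.73 = 4.8613
lambda_4 * g_4 = 6.76 * -2.57 = -17.3732
Total violation = 0.7776 + 28.2535 + 4.8613 + 17.3732 = 51.2656


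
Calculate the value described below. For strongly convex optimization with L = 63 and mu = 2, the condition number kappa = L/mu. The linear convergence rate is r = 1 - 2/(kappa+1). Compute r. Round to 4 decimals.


Step 1: Compute the condition number.
kappa = L/mu = 63/2 = 31.5
Step 2: Compute the convergence rate.
r = 1 - 2/(kappa + 1) = 1 - 2*mu/(L + mu) = (L - mu)/(L + mu) = 61/65 = 0.9385


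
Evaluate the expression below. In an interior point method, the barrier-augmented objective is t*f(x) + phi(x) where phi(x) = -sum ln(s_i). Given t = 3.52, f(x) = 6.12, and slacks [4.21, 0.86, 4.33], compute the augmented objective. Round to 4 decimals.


Step 1: Compute log-barrier.
ln values: [1.4375, -0.1508, 1.4656]
phi = -(1.4375 - 0.1508 + 1.4656) = -2.7522
Step 2: Compute augmented objective.
t*f(x) = 3.52*6.12 = 21.5424
Total = 21.5424 - 2.7522 = 18.7902


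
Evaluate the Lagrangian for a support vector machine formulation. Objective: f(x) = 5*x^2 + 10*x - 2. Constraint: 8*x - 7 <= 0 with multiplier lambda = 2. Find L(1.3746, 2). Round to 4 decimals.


Step 1: Evaluate f(x).
f(1.3746) = 5*1.3746^2 + 10*1.3746 - 2 = 21.1936
Step 2: Evaluate g(x).
g(1.3746) = 8*1.3746 - 7 = 3.9968
Step 3: Compute Lagrangian.
L = 21.1936 + 2*3.9968 = 29.1872


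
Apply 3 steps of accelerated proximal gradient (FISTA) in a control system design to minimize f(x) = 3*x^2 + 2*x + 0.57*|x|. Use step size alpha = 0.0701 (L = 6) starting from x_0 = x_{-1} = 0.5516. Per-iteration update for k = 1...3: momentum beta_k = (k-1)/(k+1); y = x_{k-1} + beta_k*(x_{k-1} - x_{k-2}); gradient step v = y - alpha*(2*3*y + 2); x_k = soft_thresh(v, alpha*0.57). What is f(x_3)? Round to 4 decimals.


FISTA on f(x) = 3*x^2 + 2*x + 0.57*|x|
L = 6, alpha = 0.0701
Iteration 1: beta = 0.0, y = 0.5516 + 0.0*(0.5516 - 0.5516) = 0.5516
  grad(y) = 5.3096, v = y - alpha*grad = 0.1794
  prox(v) = soft_thresh(0.1794, 0.04) = 0.1394
Iteration 2: beta = 0.3333, y = 0.1394 + 0.3333*(0.1394 - 0.5516) = 0.0021
  grad(y) = 2.0123, v = y - alpha*grad = -0.139
  prox(v) = soft_thresh(-0.139, 0.04) = -0.0991
Iteration 3: beta = 0.5, y = -0.0991 + 0.5*(-0.0991 - 0.1394) = -0.2183
  grad(y) = 0.6902, v = y - alpha*grad = -0.2667
  prox(v) = soft_thresh(-0.2667, 0.04) = -0.2267
f(x_3) = 3*(-0.2267)^2 + 2*(-0.2267) + 0.57*|-0.2267| = -0.17


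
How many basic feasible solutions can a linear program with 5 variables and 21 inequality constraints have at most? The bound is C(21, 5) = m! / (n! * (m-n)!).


Each vertex corresponds to some choice of n active constraints out of m, so the number of vertices is at most C(m, n) = m! / (n!(m-n)!).
m = 21, n = 5
Numerator: 21 * 20 * 19 * 18 * 17
Denominator: 5! = 120
C(21, 5) = 20349


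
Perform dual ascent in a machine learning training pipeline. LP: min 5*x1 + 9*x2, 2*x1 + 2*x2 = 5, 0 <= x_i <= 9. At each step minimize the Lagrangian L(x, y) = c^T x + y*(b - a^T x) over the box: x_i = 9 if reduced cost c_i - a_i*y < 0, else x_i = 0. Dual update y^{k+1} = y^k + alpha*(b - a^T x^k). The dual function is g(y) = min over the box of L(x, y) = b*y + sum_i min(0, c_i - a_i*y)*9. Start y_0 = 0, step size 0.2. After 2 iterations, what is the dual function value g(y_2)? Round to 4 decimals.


Dual ascent for LP: min 5*x1 + 9*x2, 2*x1 + 2*x2 = 5, 0 <= x_i <= 9
Step 1: y^k = 0.0, reduced costs: (5.0, 9.0)
  x^k = (0.0, 0.0), subgradient = b - a^T x = 5.0
  y^{k+1} = 0.0 + 0.2*5.0 = 1.0
Step 2: y^k = 1.0, reduced costs: (3.0, 7.0)
  x^k = (0.0, 0.0), subgradient = b - a^T x = 5.0
  y^{k+1} = 1.0 + 0.2*5.0 = 2.0
Dual objective at y_2 = 2.0: reduced costs (1.0, 5.0), box minimizer x = (0.0, 0.0)
g(y_2) = b*y + (c1 - a1*y)*x1 + (c2 - a2*y)*x2 = 5*2.0 + 1.0*0.0 + 5.0*0.0 = 10.0 + 0.0 + 0.0 = 10.0


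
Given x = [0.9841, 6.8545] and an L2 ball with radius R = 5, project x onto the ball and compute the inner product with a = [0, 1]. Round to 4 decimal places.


Step 1: Compute ||x|| (intermediates to 6 decimals).
||x|| = sqrt(0.9841^2 + 6.8545^2) = 6.924783
Step 2: Project.
Since ||x|| > R, scale = R/||x|| = 5/6.924783 = 0.722044, proj(x) = scale * x
proj(x) = [0.710564, 4.949251]
Step 3: Dot product.
a^T * proj(x) = 0*0.710564 + 1*4.949251 = 4.9493


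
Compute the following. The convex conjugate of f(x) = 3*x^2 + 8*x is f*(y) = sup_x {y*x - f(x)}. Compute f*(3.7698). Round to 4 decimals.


f*(y) = sup_x {y*x - a*x^2 - b*x} = sup_x {(y-b)*x - a*x^2}
FOC: (y - b) - 2a*x = 0 => x* = (y - b)/(2a)
x* = (3.7698 - 8)/(2*3) = -0.705
f*(3.7698) = (y-b)^2/(4a) = (3.7698 - 8)^2/(4*3)
= 17.8946/12 = 1.4912


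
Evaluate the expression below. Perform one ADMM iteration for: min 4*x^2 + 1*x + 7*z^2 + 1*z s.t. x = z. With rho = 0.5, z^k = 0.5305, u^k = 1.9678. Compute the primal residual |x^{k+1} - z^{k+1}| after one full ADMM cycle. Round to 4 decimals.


ADMM iteration with rho = 0.5, z^k = 0.5305, u^k = 1.9678
Step 1: x-update.
Minimize 4*x^2 + 1*x + (0.5/2)*(x - 0.5305 + 1.9678)^2
FOC: (2*4 + 0.5)*x = -1 + 0.5*(0.5305 - 1.9678)
x^{k+1} = -0.2022
Step 2: z-update.
Minimize 7*z^2 + 1*z + (0.5/2)*(-0.2022 - z + 1.9678)^2
FOC: (2*7 + 0.5)*z = -1 + 0.5*(-0.2022 + 1.9678)
z^{k+1} = -0.0081
Step 3: u-update.
u^{k+1} = 1.9678 - 0.2022 + 0.0081 = 1.7737
Step 4: Primal residual = |-0.2022 + 0.0081| = 0.1941


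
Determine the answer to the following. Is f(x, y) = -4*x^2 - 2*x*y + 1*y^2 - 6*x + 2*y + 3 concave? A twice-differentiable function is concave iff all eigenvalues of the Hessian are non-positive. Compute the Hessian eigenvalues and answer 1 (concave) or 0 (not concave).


The Hessian of f(x,y) = -4*x^2 - 2*x*y + 1*y^2 - 6*x + 2*y + 3 is:
H = [[-8, -2], [-2, 2]]
Trace = -8 + 2 = -6
Determinant = -8*2 - (-2)^2 = -20
Discriminant = (-6)^2 - 4*-20 = 116.0
Eigenvalues: lambda_1 = -8.3852, lambda_2 = 2.3852
The function is not concave.

0


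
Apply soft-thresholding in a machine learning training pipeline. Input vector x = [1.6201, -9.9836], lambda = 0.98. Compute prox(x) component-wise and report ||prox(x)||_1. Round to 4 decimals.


Soft-thresholding with lambda = 0.98:
prox(1.6201) = sign(1.6201)*max(|1.6201| - 0.98, 0) = 0.6401
prox(-9.9836) = sign(-9.9836)*max(|-9.9836| - 0.98, 0) = -9.0036
prox(x) = [0.6401, -9.0036]
||prox(x)||_1 = 0.6401 + 9.0036 = 9.6437


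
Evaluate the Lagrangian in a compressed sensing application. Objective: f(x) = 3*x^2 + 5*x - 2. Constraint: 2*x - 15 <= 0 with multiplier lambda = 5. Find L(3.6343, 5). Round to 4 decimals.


Step 1: Evaluate f(x).
f(3.6343) = 3*3.6343^2 + 5*3.6343 - 2 = 55.7959
Step 2: Evaluate g(x).
g(3.6343) = 2*3.6343 - 15 = -7.7314
Step 3: Compute Lagrangian.
L = 55.7959 + 5*-7.7314 = 17.1389


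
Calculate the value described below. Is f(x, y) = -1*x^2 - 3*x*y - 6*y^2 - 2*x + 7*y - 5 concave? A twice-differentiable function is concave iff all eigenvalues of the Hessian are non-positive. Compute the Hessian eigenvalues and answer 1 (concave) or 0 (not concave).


The Hessian of f(x,y) = -1*x^2 - 3*x*y - 6*y^2 - 2*x + 7*y - 5 is:
H = [[-2, -3], [-3, -12]]
Trace = -2 - 12 = -14
Determinant = -2*-12 - (-3)^2 = 15
Discriminant = (-14)^2 - 4*15 = 136.0
Eigenvalues: lambda_1 = -12.831, lambda_2 = -1.169
The function is concave.

1


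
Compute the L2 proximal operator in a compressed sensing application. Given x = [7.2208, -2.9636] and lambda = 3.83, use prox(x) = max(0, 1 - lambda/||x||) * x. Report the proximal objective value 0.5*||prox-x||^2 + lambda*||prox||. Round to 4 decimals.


Step 1: Compute ||x||.
||x|| = 7.8053
Step 2: Compute scaling factor.
scale = max(0, 1 - 3.83/7.8053) = 0.5093
Step 3: prox(x) = [3.6776, -1.5094]
||prox(x)|| = 3.9753
Step 4: Proximal objective.
0.5*||prox-x||^2 = 7.3345
lambda*||prox|| = 15.2254
Total = 22.5599


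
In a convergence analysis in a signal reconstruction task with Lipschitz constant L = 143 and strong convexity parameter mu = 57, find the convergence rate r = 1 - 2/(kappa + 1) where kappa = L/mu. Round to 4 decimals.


Step 1: Compute the condition number.
kappa = L/mu = 143/57 = 2.5088
Step 2: Compute the convergence rate.
r = 1 - 2/(kappa + 1) = 1 - 2*mu/(L + mu) = (L - mu)/(L + mu) = 86/200 = 0.43


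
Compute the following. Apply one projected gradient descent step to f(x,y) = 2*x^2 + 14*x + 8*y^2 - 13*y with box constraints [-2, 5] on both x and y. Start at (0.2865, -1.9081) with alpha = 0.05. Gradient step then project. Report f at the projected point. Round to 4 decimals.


Step 1: Compute gradient at (0.2865, -1.9081).
grad_x = 2*2*0.2865 + 14 = 15.146
grad_y = 2*8*-1.9081 - 13 = -43.5296
Step 2: Gradient step.
x_raw = 0.2865 - 0.05*15.146 = -0.4708
y_raw = -1.9081 - 0.05*-43.5296 = 0.2684
Step 3: Project onto [-2, 5].
x_proj = clip(-0.4708) = -0.4708
y_proj = clip(0.2684) = 0.2684
Step 4: Evaluate f.
f(-0.4708, 0.2684) = -9.0606


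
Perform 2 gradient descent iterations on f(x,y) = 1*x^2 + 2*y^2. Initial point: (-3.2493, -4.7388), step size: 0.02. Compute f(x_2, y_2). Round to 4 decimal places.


Gradient descent on f(x,y) = 1*x^2 + 2*y^2.
Starting point: (-3.2493, -4.7388), alpha = 0.02
Step 1: grad_x = 2*1*-3.2493 = -6.4986, grad_y = 2*2*-4.7388 = -18.9552
  x_1 = -3.2493 - 0.02*-6.4986 = -3.1193
  y_1 = -4.7388 - 0.02*-18.9552 = -4.3597
Step 2: grad_x = 2*1*-3.1193 = -6.2387, grad_y = 2*2*-4.3597 = -17.4388
  x_2 = -3.1193 - 0.02*-6.2387 = -2.9946
  y_2 = -4.3597 - 0.02*-17.4388 = -4.0109
f(-2.9946, -4.0109) = 1*(-2.9946)^2 + 2*(-4.0109)^2 = 41.1423


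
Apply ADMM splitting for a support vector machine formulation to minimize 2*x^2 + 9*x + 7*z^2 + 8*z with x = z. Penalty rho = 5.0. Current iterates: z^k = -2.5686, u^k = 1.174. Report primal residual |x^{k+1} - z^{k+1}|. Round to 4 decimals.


ADMM iteration with rho = 5.0, z^k = -2.5686, u^k = 1.174
Step 1: x-update.
Minimize 2*x^2 + 9*x + (5.0/2)*(x + 2.5686 + 1.174)^2
FOC: (2*2 + 5.0)*x = -9 + 5.0*(-2.5686 - 1.174)
x^{k+1} = -3.0792
Step 2: z-update.
Minimize 7*z^2 + 8*z + (5.0/2)*(-3.0792 - z + 1.174)^2
FOC: (2*7 + 5.0)*z = -8 + 5.0*(-3.0792 + 1.174)
z^{k+1} = -0.9224
Step 3: u-update.
u^{k+1} = 1.174 - 3.0792 + 0.9224 = -0.9828
Step 4: Primal residual = |-3.0792 + 0.9224| = 2.1568


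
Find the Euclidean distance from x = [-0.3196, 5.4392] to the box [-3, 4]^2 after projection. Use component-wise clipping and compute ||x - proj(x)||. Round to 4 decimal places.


Project each component onto [-3, 4].
clip(-0.3196) = -0.3196, clip(5.4392) = 4.0
Projection = [-0.3196, 4.0]
Squared diffs: [0.0, 2.0713]
Distance = sqrt(2.0713) = 1.4392


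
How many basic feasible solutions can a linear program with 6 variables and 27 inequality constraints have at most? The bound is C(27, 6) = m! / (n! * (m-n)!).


Each vertex corresponds to some choice of n active constraints out of m, so the number of vertices is at most C(m, n) = m! / (n!(m-n)!).
m = 27, n = 6
Numerator: 27 * 26 * 25 * 24 * 23 * 22
Denominator: 6! = 720
C(27, 6) = 296010


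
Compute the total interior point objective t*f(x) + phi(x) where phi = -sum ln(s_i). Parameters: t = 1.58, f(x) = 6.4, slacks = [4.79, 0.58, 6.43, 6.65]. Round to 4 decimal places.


Step 1: Compute log-barrier.
ln values: [1.5665, -0.5447, 1.861, 1.8946]
phi = -(1.5665 - 0.5447 + 1.861 + 1.8946) = -4.7774
Step 2: Compute augmented objective.
t*f(x) = 1.58*6.4 = 10.112
Total = 10.112 - 4.7774 = 5.3346


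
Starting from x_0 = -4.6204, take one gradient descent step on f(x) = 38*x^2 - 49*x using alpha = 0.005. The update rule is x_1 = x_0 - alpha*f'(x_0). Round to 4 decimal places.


We compute the gradient at x_0 and apply the update.
f'(x) = 76*x - 49
f'(-4.6204) = 76*-4.6204 - 49 = -400.1504
x_1 = -4.6204 - 0.005*-400.1504 = -2.6196


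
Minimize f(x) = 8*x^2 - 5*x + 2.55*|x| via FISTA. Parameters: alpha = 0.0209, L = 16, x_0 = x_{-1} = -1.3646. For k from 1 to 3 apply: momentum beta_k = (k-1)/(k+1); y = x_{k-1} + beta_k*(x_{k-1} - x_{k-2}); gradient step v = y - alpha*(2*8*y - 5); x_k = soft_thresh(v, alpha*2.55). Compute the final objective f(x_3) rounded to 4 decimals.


FISTA on f(x) = 8*x^2 - 5*x + 2.55*|x|
L = 16, alpha = 0.0209
Iteration 1: beta = 0.0, y = -1.3646 + 0.0*(-1.3646 + 1.3646) = -1.3646
  grad(y) = -26.8336, v = y - alpha*grad = -0.8038
  prox(v) = soft_thresh(-0.8038, 0.0533) = -0.7505
Iteration 2: beta = 0.3333, y = -0.7505 + 0.3333*(-0.7505 + 1.3646) = -0.5458
  grad(y) = -13.7324, v = y - alpha*grad = -0.2588
  prox(v) = soft_thresh(-0.2588, 0.0533) = -0.2055
Iteration 3: beta = 0.5, y = -0.2055 + 0.5*(-0.2055 + 0.7505) = 0.067
  grad(y) = -3.9275, v = y - alpha*grad = 0.1491
  prox(v) = soft_thresh(0.1491, 0.0533) = 0.0958
f(x_3) = 8*0.0958^2 - 5*0.0958 + 2.55*|0.0958| = -0.1613


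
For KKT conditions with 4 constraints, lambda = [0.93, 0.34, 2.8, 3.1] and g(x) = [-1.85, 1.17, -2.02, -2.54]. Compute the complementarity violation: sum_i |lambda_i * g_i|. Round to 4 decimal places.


KKT complementary slackness check:
lambda_1 * g_1 = 0.93 * -1.85 = -1.7205
lambda_2 * g_2 = 0.34 * 1.17 = 0.3978
lambda_3 * g_3 = 2.8 * -2.02 = -5.656
lambda_4 * g_4 = 3.1 * -2.54 = -7.874
Total violation = 1.7205 + 0.3978 + 5.656 + 7.874 = 15.6483


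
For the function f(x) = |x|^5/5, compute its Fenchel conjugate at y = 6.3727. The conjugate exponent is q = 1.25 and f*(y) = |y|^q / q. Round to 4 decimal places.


The conjugate exponent q satisfies 1/p + 1/q = 1.
p = 5, so q = 5/(5 - 1) = 1.25
|y|^q = 6.3727^1.25 = 10.1252
f*(6.3727) = 10.1252 / 1.25 = 8.1002


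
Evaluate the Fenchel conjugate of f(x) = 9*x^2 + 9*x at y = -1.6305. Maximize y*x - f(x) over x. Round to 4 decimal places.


f*(y) = sup_x {y*x - a*x^2 - b*x} = sup_x {(y-b)*x - a*x^2}
FOC: (y - b) - 2a*x = 0 => x* = (y - b)/(2a)
x* = (-1.6305 - 9)/(2*9) = -0.5906
f*(-1.6305) = (y-b)^2/(4a) = (-1.6305 - 9)^2/(4*9)
= 113.0075/36 = 3.1391


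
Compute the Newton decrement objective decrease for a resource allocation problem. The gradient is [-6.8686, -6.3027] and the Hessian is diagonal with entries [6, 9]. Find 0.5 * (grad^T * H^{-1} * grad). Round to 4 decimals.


Step 1: H is diagonal, so H^(-1) * g = [-1.1448, -0.7003].
Step 2: g^T H^(-1) g = sum_i g_i^2 / H_ii
  = (-6.8686)^2/6 + (-6.3027)^2/9
  = 7.8629 + 4.4138 = 12.2767
Step 3: Objective decrease = 0.5 * g^T H^(-1) g = 6.1384


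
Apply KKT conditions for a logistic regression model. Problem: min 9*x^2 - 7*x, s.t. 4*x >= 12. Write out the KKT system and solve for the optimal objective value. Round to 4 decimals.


Step 1: Try lambda = 0 (constraint inactive).
x_unc = 7/(2*9) = 0.3889
Check: 4*0.3889 = 1.5556 < 12 -- violated!
Step 2: Constraint must be active: 4*x = 12
x* = 12/4 = 3.0
lambda = (2*9*3.0 - 7)/4 = 11.75
Step 3: Compute optimal value.
f(x*) = 9*3.0^2 - 7*3.0 = 60.0


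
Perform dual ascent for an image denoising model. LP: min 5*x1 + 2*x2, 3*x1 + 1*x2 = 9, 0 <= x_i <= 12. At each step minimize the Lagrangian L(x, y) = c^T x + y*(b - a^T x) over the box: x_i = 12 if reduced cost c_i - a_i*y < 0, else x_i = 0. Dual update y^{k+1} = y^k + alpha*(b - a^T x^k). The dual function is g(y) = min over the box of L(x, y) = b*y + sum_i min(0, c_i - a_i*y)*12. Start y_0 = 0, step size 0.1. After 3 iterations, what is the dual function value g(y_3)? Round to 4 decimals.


Dual ascent for LP: min 5*x1 + 2*x2, 3*x1 + 1*x2 = 9, 0 <= x_i <= 12
Step 1: y^k = 0.0, reduced costs: (5.0, 2.0)
  x^k = (0.0, 0.0), subgradient = b - a^T x = 9.0
  y^{k+1} = 0.0 + 0.1*9.0 = 0.9
Step 2: y^k = 0.9, reduced costs: (2.3, 1.1)
  x^k = (0.0, 0.0), subgradient = b - a^T x = 9.0
  y^{k+1} = 0.9 + 0.1*9.0 = 1.8
Step 3: y^k = 1.8, reduced costs: (-0.4, 0.2)
  x^k = (12.0, 0.0), subgradient = b - a^T x = -27.0
  y^{k+1} = 1.8 + 0.1*-27.0 = -0.9
Dual objective at y_3 = -0.9: reduced costs (7.7, 2.9), box minimizer x = (0.0, 0.0)
g(y_3) = b*y + (c1 - a1*y)*x1 + (c2 - a2*y)*x2 = 9*(-0.9) + 7.7*0.0 + 2.9*0.0 = -8.1 + 0.0 + 0.0 = -8.1


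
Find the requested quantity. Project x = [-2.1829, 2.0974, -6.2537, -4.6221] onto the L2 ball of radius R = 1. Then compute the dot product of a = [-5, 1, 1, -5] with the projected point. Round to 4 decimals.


Step 1: Compute ||x|| (intermediates to 6 decimals).
||x|| = sqrt((-2.1829)^2 + 2.0974^2 + (-6.2537)^2 + (-4.6221)^2) = 8.344861
Step 2: Project.
Since ||x|| > R, scale = R/||x|| = 1/8.344861 = 0.119834, proj(x) = scale * x
proj(x) = [-0.261586, 0.25134, -0.749406, -0.553885]
Step 3: Dot product.
a^T * proj(x) = -5*(-0.261586) + 1*0.25134 + 1*(-0.749406) - 5*(-0.553885) = 3.5793


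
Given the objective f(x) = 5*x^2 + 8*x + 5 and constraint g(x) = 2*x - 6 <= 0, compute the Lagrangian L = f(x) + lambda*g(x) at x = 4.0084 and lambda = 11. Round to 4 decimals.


Step 1: Evaluate f(x).
f(4.0084) = 5*4.0084^2 + 8*4.0084 + 5 = 117.4036
Step 2: Evaluate g(x).
g(4.0084) = 2*4.0084 - 6 = 2.0168
Step 3: Compute Lagrangian.
L = 117.4036 + 11*2.0168 = 139.5884


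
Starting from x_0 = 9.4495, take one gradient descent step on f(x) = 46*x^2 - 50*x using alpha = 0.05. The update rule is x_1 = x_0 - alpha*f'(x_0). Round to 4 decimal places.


We compute the gradient at x_0 and apply the update.
f'(x) = 92*x - 50
f'(9.4495) = 92*9.4495 - 50 = 819.354
x_1 = 9.4495 - 0.05*819.354 = -31.5182


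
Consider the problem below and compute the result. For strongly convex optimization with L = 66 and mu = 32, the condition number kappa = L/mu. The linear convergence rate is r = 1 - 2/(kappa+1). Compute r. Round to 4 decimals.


Step 1: Compute the condition number.
kappa = L/mu = 66/32 = 2.0625
Step 2: Compute the convergence rate.
r = 1 - 2/(kappa + 1) = 1 - 2*mu/(L + mu) = (L - mu)/(L + mu) = 34/98 = 0.3469


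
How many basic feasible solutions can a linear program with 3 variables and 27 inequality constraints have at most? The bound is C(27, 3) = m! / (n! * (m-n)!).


Each vertex corresponds to some choice of n active constraints out of m, so the number of vertices is at most C(m, n) = m! / (n!(m-n)!).
m = 27, n = 3
Numerator: 27 * 26 * 25
Denominator: 3! = 6
C(27, 3) = 2925


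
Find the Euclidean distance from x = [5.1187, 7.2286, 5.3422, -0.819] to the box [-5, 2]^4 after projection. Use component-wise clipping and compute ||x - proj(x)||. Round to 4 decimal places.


Project each component onto [-5, 2].
clip(5.1187) = 2.0, clip(7.2286) = 2.0, clip(5.3422) = 2.0, clip(-0.819) = -0.819
Projection = [2.0, 2.0, 2.0, -0.819]
Squared diffs: [9.7263, 27.3383, 11.1703, 0.0]
Distance = sqrt(48.2349) = 6.9451


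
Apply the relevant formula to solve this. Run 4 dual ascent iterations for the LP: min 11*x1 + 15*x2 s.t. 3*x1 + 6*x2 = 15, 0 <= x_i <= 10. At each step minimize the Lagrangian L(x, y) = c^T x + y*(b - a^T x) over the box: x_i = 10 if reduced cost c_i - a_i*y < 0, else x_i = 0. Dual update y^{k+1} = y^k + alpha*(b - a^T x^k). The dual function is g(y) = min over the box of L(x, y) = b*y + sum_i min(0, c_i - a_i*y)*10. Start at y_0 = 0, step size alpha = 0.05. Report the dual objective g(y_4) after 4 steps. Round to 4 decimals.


Dual ascent for LP: min 11*x1 + 15*x2, 3*x1 + 6*x2 = 15, 0 <= x_i <= 10
Step 1: y^k = 0.0, reduced costs: (11.0, 15.0)
  x^k = (0.0, 0.0), subgradient = b - a^T x = 15.0
  y^{k+1} = 0.0 + 0.05*15.0 = 0.75
Step 2: y^k = 0.75, reduced costs: (8.75, 10.5)
  x^k = (0.0, 0.0), subgradient = b - a^T x = 15.0
  y^{k+1} = 0.75 + 0.05*15.0 = 1.5
Step 3: y^k = 1.5, reduced costs: (6.5, 6.0)
  x^k = (0.0, 0.0), subgradient = b - a^T x = 15.0
  y^{k+1} = 1.5 + 0.05*15.0 = 2.25
Step 4: y^k = 2.25, reduced costs: (4.25, 1.5)
  x^k = (0.0, 0.0), subgradient = b - a^T x = 15.0
  y^{k+1} = 2.25 + 0.05*15.0 = 3.0
Dual objective at y_4 = 3.0: reduced costs (2.0, -3.0), box minimizer x = (0.0, 10.0)
g(y_4) = b*y + (c1 - a1*y)*x1 + (c2 - a2*y)*x2 = 15*3.0 + 2.0*0.0 + (-3.0)*10.0 = 45.0 + 0.0 - 30.0 = 15.0


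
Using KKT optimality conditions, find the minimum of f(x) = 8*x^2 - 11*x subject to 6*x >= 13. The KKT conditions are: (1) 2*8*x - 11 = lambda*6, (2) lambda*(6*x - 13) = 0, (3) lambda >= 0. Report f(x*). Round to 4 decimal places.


Step 1: Try lambda = 0 (constraint inactive).
x_unc = 11/(2*8) = 0.6875
Check: 6*0.6875 = 4.125 < 13 -- violated!
Step 2: Constraint must be active: 6*x = 13
x* = 13/6 = 2.1667 (rounded; the exact value 13/6 is used below)
lambda = (2*8*(13/6) - 11)/6 = 3.9444
Step 3: Compute optimal value.
f(x*) = 8*(13/6)^2 - 11*(13/6) = 13.7222


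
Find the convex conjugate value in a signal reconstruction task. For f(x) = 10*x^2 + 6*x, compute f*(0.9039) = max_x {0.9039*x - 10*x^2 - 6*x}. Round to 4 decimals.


f*(y) = sup_x {y*x - a*x^2 - b*x} = sup_x {(y-b)*x - a*x^2}
FOC: (y - b) - 2a*x = 0 => x* = (y - b)/(2a)
x* = (0.9039 - 6)/(2*10) = -0.2548
f*(0.9039) = (y-b)^2/(4a) = (0.9039 - 6)^2/(4*10)
= 25.9702/40 = 0.6493


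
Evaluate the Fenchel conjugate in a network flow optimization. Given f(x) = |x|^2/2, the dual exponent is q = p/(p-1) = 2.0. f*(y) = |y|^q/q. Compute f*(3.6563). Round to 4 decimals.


The conjugate exponent q satisfies 1/p + 1/q = 1.
p = 2, so q = 2/(2 - 1) = 2.0
|y|^q = 3.6563^2.0 = 13.3685
f*(3.6563) = 13.3685 / 2.0 = 6.6843


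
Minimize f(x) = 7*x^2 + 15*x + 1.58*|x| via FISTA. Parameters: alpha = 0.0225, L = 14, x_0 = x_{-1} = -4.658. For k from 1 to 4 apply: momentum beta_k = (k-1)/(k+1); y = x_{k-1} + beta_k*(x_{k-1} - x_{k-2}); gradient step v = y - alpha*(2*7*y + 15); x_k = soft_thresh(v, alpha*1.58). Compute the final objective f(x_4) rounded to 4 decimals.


FISTA on f(x) = 7*x^2 + 15*x + 1.58*|x|
L = 14, alpha = 0.0225
Iteration 1: beta = 0.0, y = -4.658 + 0.0*(-4.658 + 4.658) = -4.658
  grad(y) = -50.212, v = y - alpha*grad = -3.5282
  prox(v) = soft_thresh(-3.5282, 0.0356) = -3.4927
Iteration 2: beta = 0.3333, y = -3.4927 + 0.3333*(-3.4927 + 4.658) = -3.1042
  grad(y) = -28.4594, v = y - alpha*grad = -2.4639
  prox(v) = soft_thresh(-2.4639, 0.0356) = -2.4284
Iteration 3: beta = 0.5, y = -2.4284 + 0.5*(-2.4284 + 3.4927) = -1.8962
  grad(y) = -11.5467, v = y - alpha*grad = -1.6364
  prox(v) = soft_thresh(-1.6364, 0.0356) = -1.6008
Iteration 4: beta = 0.6, y = -1.6008 + 0.6*(-1.6008 + 2.4284) = -1.1043
  grad(y) = -0.4607, v = y - alpha*grad = -1.094
  prox(v) = soft_thresh(-1.094, 0.0356) = -1.0584
f(x_4) = 7*(-1.0584)^2 + 15*(-1.0584) + 1.58*|-1.0584| = -6.3622


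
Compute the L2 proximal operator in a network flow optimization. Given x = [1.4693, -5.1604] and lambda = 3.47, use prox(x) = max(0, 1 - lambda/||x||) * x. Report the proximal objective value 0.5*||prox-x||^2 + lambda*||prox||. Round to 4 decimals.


Step 1: Compute ||x||.
||x|| = 5.3655
Step 2: Compute scaling factor.
scale = max(0, 1 - 3.47/5.3655) = 0.3533
Step 3: prox(x) = [0.5191, -1.823]
||prox(x)|| = 1.8955
Step 4: Proximal objective.
0.5*||prox-x||^2 = 6.0205
lambda*||prox|| = 6.5774
Total = 12.5978


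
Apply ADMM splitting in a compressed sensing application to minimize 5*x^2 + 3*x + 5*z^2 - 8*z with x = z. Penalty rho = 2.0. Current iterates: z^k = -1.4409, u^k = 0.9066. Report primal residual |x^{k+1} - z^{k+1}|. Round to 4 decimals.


ADMM iteration with rho = 2.0, z^k = -1.4409, u^k = 0.9066
Step 1: x-update.
Minimize 5*x^2 + 3*x + (2.0/2)*(x + 1.4409 + 0.9066)^2
FOC: (2*5 + 2.0)*x = -3 + 2.0*(-1.4409 - 0.9066)
x^{k+1} = -0.6413
Step 2: z-update.
Minimize 5*z^2 - 8*z + (2.0/2)*(-0.6413 - z + 0.9066)^2
FOC: (2*5 + 2.0)*z = 8 + 2.0*(-0.6413 + 0.9066)
z^{k+1} = 0.7109
Step 3: u-update.
u^{k+1} = 0.9066 - 0.6413 - 0.7109 = -0.4455
Step 4: Primal residual = |-0.6413 - 0.7109| = 1.3521


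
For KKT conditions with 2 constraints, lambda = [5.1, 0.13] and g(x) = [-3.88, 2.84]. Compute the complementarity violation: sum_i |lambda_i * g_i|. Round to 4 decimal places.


KKT complementary slackness check:
lambda_1 * g_1 = 5.1 * -3.88 = -19.788
lambda_2 * g_2 = 0.13 * 2.84 = 0.3692
Total violation = 19.788 + 0.3692 = 20.1572


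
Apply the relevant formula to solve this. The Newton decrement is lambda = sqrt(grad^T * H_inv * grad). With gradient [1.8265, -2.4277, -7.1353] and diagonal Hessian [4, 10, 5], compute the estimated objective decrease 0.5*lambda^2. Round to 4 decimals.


Step 1: H is diagonal, so H^(-1) * g = [0.4566, -0.2428, -1.4271].
Step 2: g^T H^(-1) g = sum_i g_i^2 / H_ii
  = (1.8265)^2/4 + (-2.4277)^2/10 + (-7.1353)^2/5
  = 0.834 + 0.5894 + 10.1825 = 11.6059
Step 3: Objective decrease = 0.5 * g^T H^(-1) g = 5.8029


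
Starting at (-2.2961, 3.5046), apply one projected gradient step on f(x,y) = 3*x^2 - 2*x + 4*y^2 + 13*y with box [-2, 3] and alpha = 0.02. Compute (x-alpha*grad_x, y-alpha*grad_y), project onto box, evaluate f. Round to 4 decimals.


Step 1: Compute gradient at (-2.2961, 3.5046).
grad_x = 2*3*-2.2961 - 2 = -15.7766
grad_y = 2*4*3.5046 + 13 = 41.0368
Step 2: Gradient step.
x_raw = -2.2961 - 0.02*-15.7766 = -1.9806
y_raw = 3.5046 - 0.02*41.0368 = 2.6839
Step 3: Project onto [-2, 3].
x_proj = clip(-1.9806) = -1.9806
y_proj = clip(2.6839) = 2.6839
Step 4: Evaluate f.
f(-1.9806, 2.6839) = 79.4318


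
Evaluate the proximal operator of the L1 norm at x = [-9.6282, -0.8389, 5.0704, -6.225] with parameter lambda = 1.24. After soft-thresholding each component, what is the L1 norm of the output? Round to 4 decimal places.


Soft-thresholding with lambda = 1.24:
prox(-9.6282) = sign(-9.6282)*max(|-9.6282| - 1.24, 0) = -8.3882
prox(-0.8389) = sign(-0.8389)*max(|-0.8389| - 1.24, 0) = 0.0
prox(5.0704) = sign(5.0704)*max(|5.0704| - 1.24, 0) = 3.8304
prox(-6.225) = sign(-6.225)*max(|-6.225| - 1.24, 0) = -4.985
prox(x) = [-8.3882, 0.0, 3.8304, -4.985]
||prox(x)||_1 = 8.3882 + 0.0 + 3.8304 + 4.985 = 17.2036


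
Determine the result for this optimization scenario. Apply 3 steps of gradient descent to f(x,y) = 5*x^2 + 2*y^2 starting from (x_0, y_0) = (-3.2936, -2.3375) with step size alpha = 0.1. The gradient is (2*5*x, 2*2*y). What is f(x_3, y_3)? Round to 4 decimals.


Gradient descent on f(x,y) = 5*x^2 + 2*y^2.
Starting point: (-3.2936, -2.3375), alpha = 0.1
Step 1: grad_x = 2*5*-3.2936 = -32.936, grad_y = 2*2*-2.3375 = -9.35
  x_1 = -3.2936 - 0.1*-32.936 = 0.0
  y_1 = -2.3375 - 0.1*-9.35 = -1.4025
Step 2: grad_x = 2*5*0.0 = 0.0, grad_y = 2*2*-1.4025 = -5.61
  x_2 = 0.0 - 0.1*0.0 = 0.0
  y_2 = -1.4025 - 0.1*-5.61 = -0.8415
Step 3: grad_x = 2*5*0.0 = 0.0, grad_y = 2*2*-0.8415 = -3.366
  x_3 = 0.0 - 0.1*0.0 = 0.0
  y_3 = -0.8415 - 0.1*-3.366 = -0.5049
f(0.0, -0.5049) = 5*0.0^2 + 2*(-0.5049)^2 = 0.5098


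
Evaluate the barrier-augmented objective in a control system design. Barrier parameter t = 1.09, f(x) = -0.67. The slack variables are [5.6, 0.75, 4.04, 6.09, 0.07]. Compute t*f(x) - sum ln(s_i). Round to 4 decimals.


Step 1: Compute log-barrier.
ln values: [1.7228, -0.2877, 1.3962, 1.8066, -2.6593]
phi = -(1.7228 - 0.2877 + 1.3962 + 1.8066 - 2.6593) = -1.9787
Step 2: Compute augmented objective.
t*f(x) = 1.09*-0.67 = -0.7303
Total = -0.7303 - 1.9787 = -2.709


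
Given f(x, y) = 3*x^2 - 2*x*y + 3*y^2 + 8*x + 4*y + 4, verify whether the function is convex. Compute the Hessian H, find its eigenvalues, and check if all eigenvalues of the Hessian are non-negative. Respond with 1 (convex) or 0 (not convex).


The Hessian of f(x,y) = 3*x^2 - 2*x*y + 3*y^2 + 8*x + 4*y + 4 is:
H = [[6, -2], [-2, 6]]
Trace = 6 + 6 = 12
Determinant = 6*6 - (-2)^2 = 32
Discriminant = (12)^2 - 4*32 = 16.0
Eigenvalues: lambda_1 = 4.0, lambda_2 = 8.0
The function is convex.

1


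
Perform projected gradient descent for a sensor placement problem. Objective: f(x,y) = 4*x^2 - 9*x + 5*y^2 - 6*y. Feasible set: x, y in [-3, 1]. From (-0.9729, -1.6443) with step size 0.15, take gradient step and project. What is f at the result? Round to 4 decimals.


Step 1: Compute gradient at (-0.9729, -1.6443).
grad_x = 2*4*-0.9729 - 9 = -16.7832
grad_y = 2*5*-1.6443 - 6 = -22.443
Step 2: Gradient step.
x_raw = -0.9729 - 0.15*-16.7832 = 1.5446
y_raw = -1.6443 - 0.15*-22.443 = 1.7222
Step 3: Project onto [-3, 1].
x_proj = clip(1.5446) = 1.0
y_proj = clip(1.7222) = 1.0
Step 4: Evaluate f.
f(1.0, 1.0) = -6.0


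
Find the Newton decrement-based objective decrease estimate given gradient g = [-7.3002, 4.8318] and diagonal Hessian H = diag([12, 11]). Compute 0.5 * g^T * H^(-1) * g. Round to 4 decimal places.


Step 1: H is diagonal, so H^(-1) * g = [-0.6084, 0.4393].
Step 2: g^T H^(-1) g = sum_i g_i^2 / H_ii
  = (-7.3002)^2/12 + (4.8318)^2/11
  = 4.4411 + 2.1224 = 6.5635
Step 3: Objective decrease = 0.5 * g^T H^(-1) g = 3.2817


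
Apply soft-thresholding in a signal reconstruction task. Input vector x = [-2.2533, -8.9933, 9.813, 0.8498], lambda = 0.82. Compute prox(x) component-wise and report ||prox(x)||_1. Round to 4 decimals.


Soft-thresholding with lambda = 0.82:
prox(-2.2533) = sign(-2.2533)*max(|-2.2533| - 0.82, 0) = -1.4333
prox(-8.9933) = sign(-8.9933)*max(|-8.9933| - 0.82, 0) = -8.1733
prox(9.813) = sign(9.813)*max(|9.813| - 0.82, 0) = 8.993
prox(0.8498) = sign(0.8498)*max(|0.8498| - 0.82, 0) = 0.0298
prox(x) = [-1.4333, -8.1733, 8.993, 0.0298]
||prox(x)||_1 = 1.4333 + 8.1733 + 8.993 + 0.0298 = 18.6294


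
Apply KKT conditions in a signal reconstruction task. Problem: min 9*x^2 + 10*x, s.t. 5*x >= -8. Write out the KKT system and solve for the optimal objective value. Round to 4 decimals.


Step 1: Try lambda = 0 (constraint inactive).
Stationarity: 2*9*x + 10 = 0
x* = -10/(2*9) = -5/9 = -0.5556 (rounded; the exact value -5/9 is used below)
Check constraint: 5*-0.5556 = -2.778 >= -8 -- satisfied.
Step 2: Compute optimal value.
f(x*) = 9*(-5/9)^2 + 10*(-5/9) = -2.7778


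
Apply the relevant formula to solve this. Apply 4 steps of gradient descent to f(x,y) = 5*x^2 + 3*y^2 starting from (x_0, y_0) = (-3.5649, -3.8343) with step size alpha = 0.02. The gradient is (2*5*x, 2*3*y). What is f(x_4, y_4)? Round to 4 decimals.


Gradient descent on f(x,y) = 5*x^2 + 3*y^2.
Starting point: (-3.5649, -3.8343), alpha = 0.02
Step 1: grad_x = 2*5*-3.5649 = -35.649, grad_y = 2*3*-3.8343 = -23.0058
  x_1 = -3.5649 - 0.02*-35.649 = -2.8519
  y_1 = -3.8343 - 0.02*-23.0058 = -3.3742
Step 2: grad_x = 2*5*-2.8519 = -28.5192, grad_y = 2*3*-3.3742 = -20.2451
  x_2 = -2.8519 - 0.02*-28.5192 = -2.2815
  y_2 = -3.3742 - 0.02*-20.2451 = -2.9693
Step 3: grad_x = 2*5*-2.2815 = -22.8154, grad_y = 2*3*-2.9693 = -17.8157
  x_3 = -2.2815 - 0.02*-22.8154 = -1.8252
  y_3 = -2.9693 - 0.02*-17.8157 = -2.613
Step 4: grad_x = 2*5*-1.8252 = -18.2523, grad_y = 2*3*-2.613 = -15.6778
  x_4 = -1.8252 - 0.02*-18.2523 = -1.4602
  y_4 = -2.613 - 0.02*-15.6778 = -2.2994
f(-1.4602, -2.2994) = 5*(-1.4602)^2 + 3*(-2.2994)^2 = 26.5226


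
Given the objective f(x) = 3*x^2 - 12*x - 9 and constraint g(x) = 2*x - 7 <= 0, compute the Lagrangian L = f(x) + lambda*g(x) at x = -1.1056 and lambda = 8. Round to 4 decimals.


Step 1: Evaluate f(x).
f(-1.1056) = 3*(-1.1056)^2 - 12*(-1.1056) - 9 = 7.9343
Step 2: Evaluate g(x).
g(-1.1056) = 2*-1.1056 - 7 = -9.2112
Step 3: Compute Lagrangian.
L = 7.9343 + 8*-9.2112 = -65.7553


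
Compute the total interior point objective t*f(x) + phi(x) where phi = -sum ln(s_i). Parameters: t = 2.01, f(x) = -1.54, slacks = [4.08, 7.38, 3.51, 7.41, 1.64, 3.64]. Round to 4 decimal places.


Step 1: Compute log-barrier.
ln values: [1.4061, 1.9988, 1.2556, 2.0028, 0.4947, 1.292]
phi = -(1.4061 + 1.9988 + 1.2556 + 2.0028 + 0.4947 + 1.292) = -8.45
Step 2: Compute augmented objective.
t*f(x) = 2.01*-1.54 = -3.0954
Total = -3.0954 - 8.45 = -11.5454


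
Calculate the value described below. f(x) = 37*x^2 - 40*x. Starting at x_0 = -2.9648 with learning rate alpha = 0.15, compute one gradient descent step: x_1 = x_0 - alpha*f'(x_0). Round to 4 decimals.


We compute the gradient at x_0 and apply the update.
f'(x) = 74*x - 40
f'(-2.9648) = 74*-2.9648 - 40 = -259.3952
x_1 = -2.9648 - 0.15*-259.3952 = 35.9445


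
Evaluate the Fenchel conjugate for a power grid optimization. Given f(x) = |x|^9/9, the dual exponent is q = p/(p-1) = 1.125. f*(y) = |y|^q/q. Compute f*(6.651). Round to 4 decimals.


The conjugate exponent q satisfies 1/p + 1/q = 1.
p = 9, so q = 9/(9 - 1) = 1.125
|y|^q = 6.651^1.125 = 8.4285
f*(6.651) = 8.4285 / 1.125 = 7.492


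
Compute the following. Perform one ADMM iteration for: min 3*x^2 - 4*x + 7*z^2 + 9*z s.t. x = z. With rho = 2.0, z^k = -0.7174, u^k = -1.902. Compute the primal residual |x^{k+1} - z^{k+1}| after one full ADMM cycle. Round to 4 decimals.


ADMM iteration with rho = 2.0, z^k = -0.7174, u^k = -1.902
Step 1: x-update.
Minimize 3*x^2 - 4*x + (2.0/2)*(x + 0.7174 - 1.902)^2
FOC: (2*3 + 2.0)*x = 4 + 2.0*(-0.7174 + 1.902)
x^{k+1} = 0.7962
Step 2: z-update.
Minimize 7*z^2 + 9*z + (2.0/2)*(0.7962 - z - 1.902)^2
FOC: (2*7 + 2.0)*z = -9 + 2.0*(0.7962 - 1.902)
z^{k+1} = -0.7007
Step 3: u-update.
u^{k+1} = -1.902 + 0.7962 + 0.7007 = -0.4051
Step 4: Primal residual = |0.7962 + 0.7007| = 1.4969


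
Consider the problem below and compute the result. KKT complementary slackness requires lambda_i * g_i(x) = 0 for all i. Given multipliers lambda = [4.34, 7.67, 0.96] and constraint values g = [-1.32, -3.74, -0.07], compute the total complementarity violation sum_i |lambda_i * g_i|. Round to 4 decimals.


KKT complementary slackness check:
lambda_1 * g_1 = 4.34 * -1.32 = -5.7288
lambda_2 * g_2 = 7.67 * -3.74 = -28.6858
lambda_3 * g_3 = 0.96 * -0.07 = -0.0672
Total violation = 5.7288 + 28.6858 + 0.0672 = 34.4818


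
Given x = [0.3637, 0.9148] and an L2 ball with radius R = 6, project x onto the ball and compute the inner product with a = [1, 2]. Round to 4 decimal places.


Step 1: Compute ||x|| (intermediates to 6 decimals).
||x|| = sqrt(0.3637^2 + 0.9148^2) = 0.984447
Step 2: Project.
Since ||x|| <= R, proj = x (no scaling needed).
proj(x) = [0.3637, 0.9148]
Step 3: Dot product.
a^T * proj(x) = 1*0.3637 + 2*0.9148 = 2.1933


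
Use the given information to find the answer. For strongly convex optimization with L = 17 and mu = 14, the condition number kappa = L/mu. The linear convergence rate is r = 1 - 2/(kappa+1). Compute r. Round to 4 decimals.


Step 1: Compute the condition number.
kappa = L/mu = 17/14 = 1.2143
Step 2: Compute the convergence rate.
r = 1 - 2/(kappa + 1) = 1 - 2*mu/(L + mu) = (L - mu)/(L + mu) = 3/31 = 0.0968
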